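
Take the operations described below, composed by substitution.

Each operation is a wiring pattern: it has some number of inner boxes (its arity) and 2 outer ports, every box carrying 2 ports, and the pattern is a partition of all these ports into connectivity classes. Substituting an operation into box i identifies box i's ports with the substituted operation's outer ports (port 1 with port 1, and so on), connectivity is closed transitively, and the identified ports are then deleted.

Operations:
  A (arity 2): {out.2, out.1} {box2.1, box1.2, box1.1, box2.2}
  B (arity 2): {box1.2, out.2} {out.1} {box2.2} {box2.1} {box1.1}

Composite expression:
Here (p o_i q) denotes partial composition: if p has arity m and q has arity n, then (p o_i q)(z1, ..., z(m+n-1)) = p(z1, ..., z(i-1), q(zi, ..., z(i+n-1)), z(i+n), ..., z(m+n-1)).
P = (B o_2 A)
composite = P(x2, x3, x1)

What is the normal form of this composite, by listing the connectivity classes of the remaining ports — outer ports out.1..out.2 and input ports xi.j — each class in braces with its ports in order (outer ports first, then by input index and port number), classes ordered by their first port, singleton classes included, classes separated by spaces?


{out.1} {out.2, x2.2} {x1.1, x1.2, x3.1, x3.2} {x2.1}


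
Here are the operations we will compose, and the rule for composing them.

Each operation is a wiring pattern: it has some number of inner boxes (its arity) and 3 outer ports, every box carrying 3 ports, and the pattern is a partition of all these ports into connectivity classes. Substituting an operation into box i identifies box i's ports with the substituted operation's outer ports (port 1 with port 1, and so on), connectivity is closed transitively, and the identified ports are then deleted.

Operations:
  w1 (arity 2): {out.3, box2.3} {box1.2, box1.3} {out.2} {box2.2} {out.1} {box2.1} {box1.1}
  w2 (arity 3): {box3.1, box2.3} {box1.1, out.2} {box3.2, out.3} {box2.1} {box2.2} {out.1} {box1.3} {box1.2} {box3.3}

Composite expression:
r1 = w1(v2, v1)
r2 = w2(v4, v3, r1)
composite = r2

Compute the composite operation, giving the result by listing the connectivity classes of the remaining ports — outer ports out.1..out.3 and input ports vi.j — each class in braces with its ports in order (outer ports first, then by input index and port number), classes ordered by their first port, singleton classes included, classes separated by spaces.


Treat the ports identified at w2 as solder joints: merge, then drop.
through w1, on inputs (v2, v1): {out.1} {out.2} {out.3, v1.3} {v1.1} {v1.2} {v2.1} {v2.2, v2.3} (out.j = stage outer ports)
through w2, on inputs (v4, v3, v2, v1): {out.1} {out.2, v4.1} {out.3} {v1.1} {v1.2} {v1.3} {v2.1} {v2.2, v2.3} {v3.1} {v3.2} {v3.3} {v4.2} {v4.3} (out.j = stage outer ports)

{out.1} {out.2, v4.1} {out.3} {v1.1} {v1.2} {v1.3} {v2.1} {v2.2, v2.3} {v3.1} {v3.2} {v3.3} {v4.2} {v4.3}


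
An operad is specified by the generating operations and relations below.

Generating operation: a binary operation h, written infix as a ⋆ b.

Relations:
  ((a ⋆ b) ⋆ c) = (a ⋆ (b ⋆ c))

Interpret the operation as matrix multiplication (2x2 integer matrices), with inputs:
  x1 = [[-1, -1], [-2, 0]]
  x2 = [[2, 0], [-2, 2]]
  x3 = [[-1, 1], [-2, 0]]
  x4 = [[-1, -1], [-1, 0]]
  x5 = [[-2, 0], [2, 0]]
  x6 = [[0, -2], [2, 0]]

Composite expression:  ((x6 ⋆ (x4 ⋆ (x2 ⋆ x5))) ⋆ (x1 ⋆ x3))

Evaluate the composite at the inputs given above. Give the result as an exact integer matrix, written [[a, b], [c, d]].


[[-24, 8], [-24, 8]]

(x2 ⋆ x5) = [[-4, 0], [8, 0]]
(x4 ⋆ (x2 ⋆ x5)) = [[-4, 0], [4, 0]]
(x6 ⋆ (x4 ⋆ (x2 ⋆ x5))) = [[-8, 0], [-8, 0]]
(x1 ⋆ x3) = [[3, -1], [2, -2]]
((x6 ⋆ (x4 ⋆ (x2 ⋆ x5))) ⋆ (x1 ⋆ x3)) = [[-24, 8], [-24, 8]]


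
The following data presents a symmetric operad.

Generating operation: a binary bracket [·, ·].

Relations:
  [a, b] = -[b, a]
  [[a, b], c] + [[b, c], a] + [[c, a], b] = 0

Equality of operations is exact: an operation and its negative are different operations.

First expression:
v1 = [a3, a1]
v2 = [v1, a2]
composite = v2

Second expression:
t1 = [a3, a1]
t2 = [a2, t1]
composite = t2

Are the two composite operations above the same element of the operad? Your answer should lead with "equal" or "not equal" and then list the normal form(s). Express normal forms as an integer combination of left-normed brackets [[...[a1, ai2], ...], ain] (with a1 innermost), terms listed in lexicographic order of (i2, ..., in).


In normal form, the first expression is -[[a1, a3], a2]
In normal form, the second expression is [[a1, a3], a2]
No match — not equal.

not equal — first -[[a1, a3], a2], second [[a1, a3], a2]


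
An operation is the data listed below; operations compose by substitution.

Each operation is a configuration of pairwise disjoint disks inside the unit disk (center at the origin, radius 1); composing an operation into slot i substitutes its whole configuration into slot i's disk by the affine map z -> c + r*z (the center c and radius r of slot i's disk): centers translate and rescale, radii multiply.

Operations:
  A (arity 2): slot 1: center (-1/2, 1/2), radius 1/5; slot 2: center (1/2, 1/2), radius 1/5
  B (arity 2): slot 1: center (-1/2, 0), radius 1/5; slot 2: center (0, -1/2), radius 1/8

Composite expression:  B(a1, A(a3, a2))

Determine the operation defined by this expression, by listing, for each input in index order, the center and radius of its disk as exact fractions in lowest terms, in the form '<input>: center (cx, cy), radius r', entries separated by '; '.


Below B, radii multiply path by path; the a-disk centers shift.
tracing a1 down its 1-map path: center (-1/2, 0), radius 1/5
tracing a3 down its 2-map path: center (-1/16, -7/16), radius 1/40
tracing a2 down its 2-map path: center (1/16, -7/16), radius 1/40

a1: center (-1/2, 0), radius 1/5; a2: center (1/16, -7/16), radius 1/40; a3: center (-1/16, -7/16), radius 1/40


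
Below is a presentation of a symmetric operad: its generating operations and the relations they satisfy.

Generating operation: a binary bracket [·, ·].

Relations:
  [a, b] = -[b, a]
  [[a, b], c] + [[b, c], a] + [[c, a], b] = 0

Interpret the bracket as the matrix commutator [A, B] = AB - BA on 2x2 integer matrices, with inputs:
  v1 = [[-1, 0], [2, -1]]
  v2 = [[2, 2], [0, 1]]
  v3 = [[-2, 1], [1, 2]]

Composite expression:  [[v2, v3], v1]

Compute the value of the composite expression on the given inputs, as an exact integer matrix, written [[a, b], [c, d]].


[[18, 0], [-8, -18]]

[v2, v3] = [[2, 9], [-1, -2]]
[[v2, v3], v1] = [[18, 0], [-8, -18]]


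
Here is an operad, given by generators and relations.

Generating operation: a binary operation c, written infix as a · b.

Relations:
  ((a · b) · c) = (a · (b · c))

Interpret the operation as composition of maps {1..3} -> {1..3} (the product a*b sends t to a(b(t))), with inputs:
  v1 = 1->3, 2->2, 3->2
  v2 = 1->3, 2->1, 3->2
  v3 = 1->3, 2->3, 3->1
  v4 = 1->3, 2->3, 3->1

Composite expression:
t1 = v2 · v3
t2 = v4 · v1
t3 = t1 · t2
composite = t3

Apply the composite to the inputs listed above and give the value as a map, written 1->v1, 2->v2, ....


(v2 · v3) = 1->2, 2->2, 3->3
(v4 · v1) = 1->1, 2->3, 3->3
((v2 · v3) · (v4 · v1)) = 1->2, 2->3, 3->3

1->2, 2->3, 3->3


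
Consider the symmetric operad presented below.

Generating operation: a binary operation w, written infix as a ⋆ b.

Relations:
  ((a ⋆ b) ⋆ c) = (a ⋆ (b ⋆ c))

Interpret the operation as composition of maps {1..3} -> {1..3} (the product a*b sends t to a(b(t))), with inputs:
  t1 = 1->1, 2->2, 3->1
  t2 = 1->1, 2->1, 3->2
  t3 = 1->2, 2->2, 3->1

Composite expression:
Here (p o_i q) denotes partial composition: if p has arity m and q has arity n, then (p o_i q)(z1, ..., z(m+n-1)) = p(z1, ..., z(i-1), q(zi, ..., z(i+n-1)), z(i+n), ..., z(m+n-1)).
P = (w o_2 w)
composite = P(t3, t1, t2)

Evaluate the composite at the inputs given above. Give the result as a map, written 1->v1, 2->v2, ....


(t1 ⋆ t2) = 1->1, 2->1, 3->2
(t3 ⋆ (t1 ⋆ t2)) = 1->2, 2->2, 3->2

1->2, 2->2, 3->2


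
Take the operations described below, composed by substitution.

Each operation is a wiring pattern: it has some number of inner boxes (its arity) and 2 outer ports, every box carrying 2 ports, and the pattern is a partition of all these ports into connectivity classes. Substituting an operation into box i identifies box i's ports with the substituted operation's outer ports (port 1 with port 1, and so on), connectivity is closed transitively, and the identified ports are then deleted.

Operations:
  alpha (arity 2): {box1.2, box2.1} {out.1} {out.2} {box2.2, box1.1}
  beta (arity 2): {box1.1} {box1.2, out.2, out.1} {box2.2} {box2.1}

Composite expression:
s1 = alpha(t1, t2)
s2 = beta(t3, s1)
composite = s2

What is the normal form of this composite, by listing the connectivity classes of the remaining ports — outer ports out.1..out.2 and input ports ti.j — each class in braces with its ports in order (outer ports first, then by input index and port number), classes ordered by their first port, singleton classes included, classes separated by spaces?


Reachability decides: close wires over beta-identified ports.
stage alpha: inputs (t1, t2), connectivity {out.1} {out.2} {t1.1, t2.2} {t1.2, t2.1}, out.j its boundary
stage beta: inputs (t3, t1, t2), connectivity {out.1, out.2, t3.2} {t1.1, t2.2} {t1.2, t2.1} {t3.1}, out.j its boundary

{out.1, out.2, t3.2} {t1.1, t2.2} {t1.2, t2.1} {t3.1}


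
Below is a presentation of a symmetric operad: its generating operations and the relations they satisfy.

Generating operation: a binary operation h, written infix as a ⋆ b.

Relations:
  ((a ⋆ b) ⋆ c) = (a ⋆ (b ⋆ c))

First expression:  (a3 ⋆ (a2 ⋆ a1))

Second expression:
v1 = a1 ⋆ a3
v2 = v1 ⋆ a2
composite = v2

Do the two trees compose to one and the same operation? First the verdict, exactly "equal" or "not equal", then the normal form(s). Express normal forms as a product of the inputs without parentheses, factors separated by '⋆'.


not equal; first: a3 ⋆ a2 ⋆ a1; second: a1 ⋆ a3 ⋆ a2

The first expression, normalized: a3 ⋆ a2 ⋆ a1
The second expression, normalized: a1 ⋆ a3 ⋆ a2
The normal forms differ: not equal.


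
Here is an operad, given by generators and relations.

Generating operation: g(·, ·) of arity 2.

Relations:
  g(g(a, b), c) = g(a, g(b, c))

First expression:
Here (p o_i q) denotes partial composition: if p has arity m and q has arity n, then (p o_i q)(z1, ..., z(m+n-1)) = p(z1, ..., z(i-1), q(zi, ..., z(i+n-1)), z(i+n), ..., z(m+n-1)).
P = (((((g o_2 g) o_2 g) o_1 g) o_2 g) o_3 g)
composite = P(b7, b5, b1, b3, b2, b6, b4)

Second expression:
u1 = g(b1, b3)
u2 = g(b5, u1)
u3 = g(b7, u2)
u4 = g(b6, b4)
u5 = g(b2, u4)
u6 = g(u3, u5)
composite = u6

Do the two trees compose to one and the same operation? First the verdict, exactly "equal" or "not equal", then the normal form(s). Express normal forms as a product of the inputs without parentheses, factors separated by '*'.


equal — both sides give b7 * b5 * b1 * b3 * b2 * b6 * b4

In normal form, the first expression is b7 * b5 * b1 * b3 * b2 * b6 * b4
In normal form, the second expression is b7 * b5 * b1 * b3 * b2 * b6 * b4
The forms coincide; equal.


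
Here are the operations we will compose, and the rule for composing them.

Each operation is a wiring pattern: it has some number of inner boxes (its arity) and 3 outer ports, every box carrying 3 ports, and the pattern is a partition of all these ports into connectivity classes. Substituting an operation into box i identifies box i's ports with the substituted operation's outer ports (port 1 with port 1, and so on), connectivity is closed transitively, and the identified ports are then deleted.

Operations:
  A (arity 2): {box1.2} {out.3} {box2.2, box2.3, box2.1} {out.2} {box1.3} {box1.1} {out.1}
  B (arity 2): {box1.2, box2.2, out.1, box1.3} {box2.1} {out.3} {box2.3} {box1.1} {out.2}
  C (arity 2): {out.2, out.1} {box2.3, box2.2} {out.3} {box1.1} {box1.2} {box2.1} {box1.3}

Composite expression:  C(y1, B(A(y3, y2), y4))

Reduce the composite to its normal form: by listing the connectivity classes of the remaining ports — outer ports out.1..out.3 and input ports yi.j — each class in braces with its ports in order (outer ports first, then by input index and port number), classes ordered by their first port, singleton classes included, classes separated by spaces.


After gluing at C, chains via deleted ports link the y-ports.
composing A on (y3, y2), with out.j its own outer ports: {out.1} {out.2} {out.3} {y2.1, y2.2, y2.3} {y3.1} {y3.2} {y3.3}
composing B on (y3, y2, y4), with out.j its own outer ports: {out.1, y4.2} {out.2} {out.3} {y2.1, y2.2, y2.3} {y3.1} {y3.2} {y3.3} {y4.1} {y4.3}
composing C on (y1, y3, y2, y4), with out.j its own outer ports: {out.1, out.2} {out.3} {y1.1} {y1.2} {y1.3} {y2.1, y2.2, y2.3} {y3.1} {y3.2} {y3.3} {y4.1} {y4.2} {y4.3}

{out.1, out.2} {out.3} {y1.1} {y1.2} {y1.3} {y2.1, y2.2, y2.3} {y3.1} {y3.2} {y3.3} {y4.1} {y4.2} {y4.3}


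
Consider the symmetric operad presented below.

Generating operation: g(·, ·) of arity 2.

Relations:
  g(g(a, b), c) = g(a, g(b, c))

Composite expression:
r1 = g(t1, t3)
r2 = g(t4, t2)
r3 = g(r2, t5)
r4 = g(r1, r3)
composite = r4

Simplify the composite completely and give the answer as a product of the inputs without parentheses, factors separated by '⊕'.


Associativity of g dissolves the nesting; only the t-input order survives.
g(t1, t3) reduces to t1 ⊕ t3
g(t4, t2) reduces to t4 ⊕ t2
g(g(t4, t2), t5) reduces to t4 ⊕ t2 ⊕ t5
g(g(t1, t3), g(g(t4, t2), t5)) reduces to t1 ⊕ t3 ⊕ t4 ⊕ t2 ⊕ t5

t1 ⊕ t3 ⊕ t4 ⊕ t2 ⊕ t5


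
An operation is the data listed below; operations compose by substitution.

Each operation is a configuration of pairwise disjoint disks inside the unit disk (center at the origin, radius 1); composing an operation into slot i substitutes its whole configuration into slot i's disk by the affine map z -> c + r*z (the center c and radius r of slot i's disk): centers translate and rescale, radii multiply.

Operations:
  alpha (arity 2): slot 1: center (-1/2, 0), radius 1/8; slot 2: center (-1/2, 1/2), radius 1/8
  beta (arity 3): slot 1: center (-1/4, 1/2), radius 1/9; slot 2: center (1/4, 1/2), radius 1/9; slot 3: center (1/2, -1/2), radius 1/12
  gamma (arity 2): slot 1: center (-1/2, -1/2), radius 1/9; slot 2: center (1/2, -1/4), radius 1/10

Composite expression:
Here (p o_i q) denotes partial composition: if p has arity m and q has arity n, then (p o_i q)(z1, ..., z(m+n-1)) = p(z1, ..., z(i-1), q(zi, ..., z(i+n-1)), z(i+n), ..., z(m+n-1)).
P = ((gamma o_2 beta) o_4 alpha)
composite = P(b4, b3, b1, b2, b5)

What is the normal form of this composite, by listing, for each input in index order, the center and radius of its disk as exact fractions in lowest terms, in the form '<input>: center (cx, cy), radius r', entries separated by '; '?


Follow each b-input down from gamma: c' goes to c + r*c', radius to r*r'.
input b4: composing its 1 substitution step yields center (-1/2, -1/2), radius 1/9
input b3: composing its 2 substitution steps yields center (19/40, -1/5), radius 1/90
input b1: composing its 2 substitution steps yields center (21/40, -1/5), radius 1/90
input b2: composing its 3 substitution steps yields center (131/240, -3/10), radius 1/960
input b5: composing its 3 substitution steps yields center (131/240, -71/240), radius 1/960

b1: center (21/40, -1/5), radius 1/90; b2: center (131/240, -3/10), radius 1/960; b3: center (19/40, -1/5), radius 1/90; b4: center (-1/2, -1/2), radius 1/9; b5: center (131/240, -71/240), radius 1/960


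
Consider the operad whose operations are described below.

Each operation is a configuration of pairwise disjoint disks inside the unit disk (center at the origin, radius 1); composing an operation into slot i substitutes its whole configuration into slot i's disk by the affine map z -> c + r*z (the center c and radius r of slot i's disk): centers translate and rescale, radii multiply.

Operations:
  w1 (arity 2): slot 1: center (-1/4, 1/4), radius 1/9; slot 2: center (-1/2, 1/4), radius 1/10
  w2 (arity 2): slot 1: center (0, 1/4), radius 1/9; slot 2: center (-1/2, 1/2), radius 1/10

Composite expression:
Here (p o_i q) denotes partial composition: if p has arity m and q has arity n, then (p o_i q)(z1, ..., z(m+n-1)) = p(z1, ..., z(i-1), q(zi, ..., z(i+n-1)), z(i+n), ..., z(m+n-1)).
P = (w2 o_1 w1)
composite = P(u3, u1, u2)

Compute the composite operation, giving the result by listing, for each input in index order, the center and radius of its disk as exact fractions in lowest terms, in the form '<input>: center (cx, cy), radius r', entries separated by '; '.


u1: center (-1/18, 5/18), radius 1/90; u2: center (-1/2, 1/2), radius 1/10; u3: center (-1/36, 5/18), radius 1/81


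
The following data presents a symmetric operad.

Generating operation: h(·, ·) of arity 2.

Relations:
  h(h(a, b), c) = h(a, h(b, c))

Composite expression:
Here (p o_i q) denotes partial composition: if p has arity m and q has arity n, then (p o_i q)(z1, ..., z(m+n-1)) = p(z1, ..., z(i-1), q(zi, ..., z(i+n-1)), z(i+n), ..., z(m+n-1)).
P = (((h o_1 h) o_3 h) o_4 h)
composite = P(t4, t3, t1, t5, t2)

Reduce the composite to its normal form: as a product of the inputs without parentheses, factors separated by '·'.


t4 · t3 · t1 · t5 · t2


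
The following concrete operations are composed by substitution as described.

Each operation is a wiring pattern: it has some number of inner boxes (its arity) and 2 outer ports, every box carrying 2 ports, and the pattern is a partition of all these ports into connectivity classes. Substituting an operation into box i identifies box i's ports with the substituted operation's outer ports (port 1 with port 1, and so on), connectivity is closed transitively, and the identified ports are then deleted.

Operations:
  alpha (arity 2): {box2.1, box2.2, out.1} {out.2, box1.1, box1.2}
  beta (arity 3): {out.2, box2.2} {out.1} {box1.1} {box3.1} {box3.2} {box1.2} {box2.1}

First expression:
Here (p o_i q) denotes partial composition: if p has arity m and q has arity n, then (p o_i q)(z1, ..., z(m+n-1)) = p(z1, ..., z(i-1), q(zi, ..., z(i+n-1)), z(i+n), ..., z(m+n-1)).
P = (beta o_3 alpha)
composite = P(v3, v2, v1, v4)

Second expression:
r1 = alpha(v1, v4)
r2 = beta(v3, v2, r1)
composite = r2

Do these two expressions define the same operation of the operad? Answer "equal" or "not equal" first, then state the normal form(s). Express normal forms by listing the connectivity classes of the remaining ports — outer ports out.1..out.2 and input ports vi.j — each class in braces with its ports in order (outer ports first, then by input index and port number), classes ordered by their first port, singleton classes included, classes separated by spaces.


equal: each reduces to {out.1} {out.2, v2.2} {v1.1, v1.2} {v2.1} {v3.1} {v3.2} {v4.1, v4.2}

Normal form of the first expression: {out.1} {out.2, v2.2} {v1.1, v1.2} {v2.1} {v3.1} {v3.2} {v4.1, v4.2}
Normal form of the second expression: {out.1} {out.2, v2.2} {v1.1, v1.2} {v2.1} {v3.1} {v3.2} {v4.1, v4.2}
Both agree, so they are equal.


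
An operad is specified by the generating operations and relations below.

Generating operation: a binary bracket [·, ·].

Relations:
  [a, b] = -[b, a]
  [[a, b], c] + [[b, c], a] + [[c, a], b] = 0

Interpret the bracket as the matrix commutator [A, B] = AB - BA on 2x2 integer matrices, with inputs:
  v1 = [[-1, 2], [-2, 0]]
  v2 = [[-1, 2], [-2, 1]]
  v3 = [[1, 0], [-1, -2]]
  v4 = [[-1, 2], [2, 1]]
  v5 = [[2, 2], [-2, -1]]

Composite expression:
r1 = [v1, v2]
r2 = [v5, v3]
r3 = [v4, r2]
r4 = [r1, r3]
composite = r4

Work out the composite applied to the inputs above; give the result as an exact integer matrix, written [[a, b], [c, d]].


[[-68, -24], [24, 68]]

[v1, v2] = [[0, 2], [2, 0]]
[v5, v3] = [[-2, -6], [-3, 2]]
[v4, [v5, v3]] = [[6, 20], [-14, -6]]
[[v1, v2], [v4, [v5, v3]]] = [[-68, -24], [24, 68]]


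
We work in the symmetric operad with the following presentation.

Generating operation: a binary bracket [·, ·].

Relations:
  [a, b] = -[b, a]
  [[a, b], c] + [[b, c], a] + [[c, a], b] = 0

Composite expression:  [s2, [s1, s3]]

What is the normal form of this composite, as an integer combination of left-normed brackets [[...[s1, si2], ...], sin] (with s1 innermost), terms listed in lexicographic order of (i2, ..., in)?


Expand each bracket as ab - ba; the s1-initial words give the coefficients.
Composite bracket: [s2, [s1, s3]]
Under [a, b] = ab - ba we get 4 signed associative words (2^2 = 4).
Coefficients come from the s1-initial words:
  s1s3s2 appears with sign -1, giving the term -[[s1, s3], s2]

-[[s1, s3], s2]


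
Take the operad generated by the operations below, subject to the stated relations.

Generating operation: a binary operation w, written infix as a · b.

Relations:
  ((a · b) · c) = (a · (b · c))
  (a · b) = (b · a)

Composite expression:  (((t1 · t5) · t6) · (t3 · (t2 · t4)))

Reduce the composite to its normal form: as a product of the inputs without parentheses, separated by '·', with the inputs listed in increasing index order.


t1 · t2 · t3 · t4 · t5 · t6


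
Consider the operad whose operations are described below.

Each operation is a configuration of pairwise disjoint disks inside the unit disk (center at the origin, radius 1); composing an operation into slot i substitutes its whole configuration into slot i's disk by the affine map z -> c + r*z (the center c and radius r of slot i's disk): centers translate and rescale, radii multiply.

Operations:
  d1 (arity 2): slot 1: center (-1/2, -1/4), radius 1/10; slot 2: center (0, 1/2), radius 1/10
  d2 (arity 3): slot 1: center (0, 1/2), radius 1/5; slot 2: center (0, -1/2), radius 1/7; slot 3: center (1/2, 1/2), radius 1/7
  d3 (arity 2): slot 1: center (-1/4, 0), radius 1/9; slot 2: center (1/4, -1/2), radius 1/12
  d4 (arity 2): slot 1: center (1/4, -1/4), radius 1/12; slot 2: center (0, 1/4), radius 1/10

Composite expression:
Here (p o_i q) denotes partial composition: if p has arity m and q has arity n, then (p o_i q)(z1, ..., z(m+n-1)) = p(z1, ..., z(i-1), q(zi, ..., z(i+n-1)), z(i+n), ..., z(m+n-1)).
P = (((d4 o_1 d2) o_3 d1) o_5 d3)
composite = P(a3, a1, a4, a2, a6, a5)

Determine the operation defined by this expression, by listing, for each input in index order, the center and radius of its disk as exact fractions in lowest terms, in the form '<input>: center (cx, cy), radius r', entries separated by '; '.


Below d4, radii multiply path by path; the a-disk centers shift.
a3: after 2 affine steps, its disk has center (1/4, -5/24), radius 1/60
a1: after 2 affine steps, its disk has center (1/4, -7/24), radius 1/84
a4: after 3 affine steps, its disk has center (2/7, -71/336), radius 1/840
a2: after 3 affine steps, its disk has center (7/24, -17/84), radius 1/840
a6: after 2 affine steps, its disk has center (-1/40, 1/4), radius 1/90
a5: after 2 affine steps, its disk has center (1/40, 1/5), radius 1/120

a1: center (1/4, -7/24), radius 1/84; a2: center (7/24, -17/84), radius 1/840; a3: center (1/4, -5/24), radius 1/60; a4: center (2/7, -71/336), radius 1/840; a5: center (1/40, 1/5), radius 1/120; a6: center (-1/40, 1/4), radius 1/90


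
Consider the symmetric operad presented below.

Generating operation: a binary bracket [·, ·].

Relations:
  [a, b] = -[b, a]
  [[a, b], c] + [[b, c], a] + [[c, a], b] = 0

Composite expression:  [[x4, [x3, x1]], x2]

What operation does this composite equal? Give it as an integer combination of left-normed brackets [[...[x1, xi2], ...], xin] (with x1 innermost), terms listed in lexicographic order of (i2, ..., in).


[[[x1, x3], x4], x2]

Expand each bracket as ab - ba; the x1-initial words give the coefficients.
Composite bracket: [[x4, [x3, x1]], x2]
Expanding via [a, b] = ab - ba: 8 signed words (2^3 = 8).
Words beginning with x1 determine it all:
  x1x3x4x2 (sign +1) contributes +[[[x1, x3], x4], x2]


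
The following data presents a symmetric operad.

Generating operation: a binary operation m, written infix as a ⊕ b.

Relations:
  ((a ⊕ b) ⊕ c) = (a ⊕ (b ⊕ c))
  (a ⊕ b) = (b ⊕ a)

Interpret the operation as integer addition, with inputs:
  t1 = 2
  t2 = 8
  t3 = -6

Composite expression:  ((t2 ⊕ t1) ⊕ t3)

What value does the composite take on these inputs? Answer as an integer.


4

(t2 ⊕ t1) = 10
((t2 ⊕ t1) ⊕ t3) = 4


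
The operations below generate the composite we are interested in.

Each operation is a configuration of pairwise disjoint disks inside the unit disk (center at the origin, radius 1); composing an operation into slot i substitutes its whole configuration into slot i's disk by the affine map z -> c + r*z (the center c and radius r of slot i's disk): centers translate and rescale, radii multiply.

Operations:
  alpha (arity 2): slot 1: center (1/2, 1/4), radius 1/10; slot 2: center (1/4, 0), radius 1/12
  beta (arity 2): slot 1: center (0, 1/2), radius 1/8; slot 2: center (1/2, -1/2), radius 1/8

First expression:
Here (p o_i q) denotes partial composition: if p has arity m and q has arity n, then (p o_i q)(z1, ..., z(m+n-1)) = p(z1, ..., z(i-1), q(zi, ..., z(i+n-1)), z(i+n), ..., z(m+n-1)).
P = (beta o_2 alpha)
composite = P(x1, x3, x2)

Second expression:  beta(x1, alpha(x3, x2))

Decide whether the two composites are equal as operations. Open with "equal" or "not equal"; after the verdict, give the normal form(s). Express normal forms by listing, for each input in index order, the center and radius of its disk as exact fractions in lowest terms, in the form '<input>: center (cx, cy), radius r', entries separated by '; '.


equal; the common form is x1: center (0, 1/2), radius 1/8; x2: center (17/32, -1/2), radius 1/96; x3: center (9/16, -15/32), radius 1/80

Normal form of the first expression: x1: center (0, 1/2), radius 1/8; x2: center (17/32, -1/2), radius 1/96; x3: center (9/16, -15/32), radius 1/80
Normal form of the second expression: x1: center (0, 1/2), radius 1/8; x2: center (17/32, -1/2), radius 1/96; x3: center (9/16, -15/32), radius 1/80
The forms coincide; equal.


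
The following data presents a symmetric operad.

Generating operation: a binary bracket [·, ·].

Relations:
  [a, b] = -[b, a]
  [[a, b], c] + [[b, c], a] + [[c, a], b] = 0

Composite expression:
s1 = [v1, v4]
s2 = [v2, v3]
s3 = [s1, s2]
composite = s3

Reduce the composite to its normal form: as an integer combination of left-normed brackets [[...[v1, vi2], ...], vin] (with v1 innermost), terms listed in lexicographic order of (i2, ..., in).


[[[v1, v4], v2], v3] - [[[v1, v4], v3], v2]


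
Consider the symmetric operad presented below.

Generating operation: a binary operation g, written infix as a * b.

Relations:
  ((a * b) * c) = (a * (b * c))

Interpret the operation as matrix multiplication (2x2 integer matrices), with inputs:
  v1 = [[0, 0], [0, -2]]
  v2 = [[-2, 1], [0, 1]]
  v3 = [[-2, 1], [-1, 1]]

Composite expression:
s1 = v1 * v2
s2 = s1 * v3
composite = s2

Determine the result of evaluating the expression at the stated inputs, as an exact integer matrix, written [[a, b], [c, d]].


(v1 * v2) = [[0, 0], [0, -2]]
((v1 * v2) * v3) = [[0, 0], [2, -2]]

[[0, 0], [2, -2]]


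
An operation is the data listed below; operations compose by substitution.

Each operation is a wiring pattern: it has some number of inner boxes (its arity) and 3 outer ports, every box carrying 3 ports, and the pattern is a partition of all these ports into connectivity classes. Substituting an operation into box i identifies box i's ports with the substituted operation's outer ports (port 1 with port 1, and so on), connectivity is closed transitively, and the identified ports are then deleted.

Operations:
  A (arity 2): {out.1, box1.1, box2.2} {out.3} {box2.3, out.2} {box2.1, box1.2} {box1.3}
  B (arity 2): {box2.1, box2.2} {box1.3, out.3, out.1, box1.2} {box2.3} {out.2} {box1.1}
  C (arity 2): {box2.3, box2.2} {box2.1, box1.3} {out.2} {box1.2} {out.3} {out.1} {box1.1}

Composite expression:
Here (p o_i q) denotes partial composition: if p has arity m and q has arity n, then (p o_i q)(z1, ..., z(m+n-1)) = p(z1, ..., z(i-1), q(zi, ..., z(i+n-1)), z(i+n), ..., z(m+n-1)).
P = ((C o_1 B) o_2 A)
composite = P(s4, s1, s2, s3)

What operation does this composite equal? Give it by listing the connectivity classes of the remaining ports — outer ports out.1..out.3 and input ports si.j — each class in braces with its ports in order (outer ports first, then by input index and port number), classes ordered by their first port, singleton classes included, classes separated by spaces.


{out.1} {out.2} {out.3} {s1.1, s2.2, s2.3} {s1.2, s2.1} {s1.3} {s3.1, s4.2, s4.3} {s3.2, s3.3} {s4.1}


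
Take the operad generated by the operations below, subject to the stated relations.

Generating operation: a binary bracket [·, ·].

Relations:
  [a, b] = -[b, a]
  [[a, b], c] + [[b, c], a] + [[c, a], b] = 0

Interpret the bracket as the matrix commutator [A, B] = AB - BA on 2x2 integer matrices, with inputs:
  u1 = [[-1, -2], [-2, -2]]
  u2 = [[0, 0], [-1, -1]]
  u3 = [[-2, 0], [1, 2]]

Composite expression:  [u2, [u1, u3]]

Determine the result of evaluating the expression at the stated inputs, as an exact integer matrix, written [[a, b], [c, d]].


[u1, u3] = [[-2, -8], [7, 2]]
[u2, [u1, u3]] = [[-8, -8], [-3, 8]]

[[-8, -8], [-3, 8]]


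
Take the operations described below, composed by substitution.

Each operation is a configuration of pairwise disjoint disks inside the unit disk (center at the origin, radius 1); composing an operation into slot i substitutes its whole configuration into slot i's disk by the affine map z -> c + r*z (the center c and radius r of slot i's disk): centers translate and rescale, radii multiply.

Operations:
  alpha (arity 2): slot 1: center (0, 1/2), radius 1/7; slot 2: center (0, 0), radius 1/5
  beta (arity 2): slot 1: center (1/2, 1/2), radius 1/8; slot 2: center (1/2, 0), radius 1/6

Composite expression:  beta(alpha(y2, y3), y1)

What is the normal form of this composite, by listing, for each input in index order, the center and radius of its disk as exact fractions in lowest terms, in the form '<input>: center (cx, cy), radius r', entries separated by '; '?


y1: center (1/2, 0), radius 1/6; y2: center (1/2, 9/16), radius 1/56; y3: center (1/2, 1/2), radius 1/40

Each y-disk chains the slot maps above it in beta; radii multiply.
y2: after 2 affine steps, its disk has center (1/2, 9/16), radius 1/56
y3: after 2 affine steps, its disk has center (1/2, 1/2), radius 1/40
y1: after 1 affine step, its disk has center (1/2, 0), radius 1/6


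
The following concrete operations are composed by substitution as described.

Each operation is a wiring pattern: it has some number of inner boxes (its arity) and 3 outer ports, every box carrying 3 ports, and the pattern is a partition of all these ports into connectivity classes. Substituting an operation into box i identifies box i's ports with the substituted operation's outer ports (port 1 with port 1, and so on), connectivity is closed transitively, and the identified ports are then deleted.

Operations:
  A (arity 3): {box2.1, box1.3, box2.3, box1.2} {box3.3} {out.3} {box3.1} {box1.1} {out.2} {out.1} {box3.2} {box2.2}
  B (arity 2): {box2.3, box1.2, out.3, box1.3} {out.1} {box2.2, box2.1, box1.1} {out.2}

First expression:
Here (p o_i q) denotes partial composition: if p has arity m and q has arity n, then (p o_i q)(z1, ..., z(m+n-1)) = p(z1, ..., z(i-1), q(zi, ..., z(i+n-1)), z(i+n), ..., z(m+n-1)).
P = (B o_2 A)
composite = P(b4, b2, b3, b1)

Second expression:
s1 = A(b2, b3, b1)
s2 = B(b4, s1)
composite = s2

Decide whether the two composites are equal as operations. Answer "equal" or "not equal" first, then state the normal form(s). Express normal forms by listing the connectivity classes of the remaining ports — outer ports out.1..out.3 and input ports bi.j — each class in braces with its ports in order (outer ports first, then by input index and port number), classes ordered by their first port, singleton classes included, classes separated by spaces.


Reducing the first expression gives {out.1} {out.2} {out.3, b4.2, b4.3} {b1.1} {b1.2} {b1.3} {b2.1} {b2.2, b2.3, b3.1, b3.3} {b3.2} {b4.1}
Reducing the second expression gives {out.1} {out.2} {out.3, b4.2, b4.3} {b1.1} {b1.2} {b1.3} {b2.1} {b2.2, b2.3, b3.1, b3.3} {b3.2} {b4.1}
Same normal form: equal.

equal; both compose to {out.1} {out.2} {out.3, b4.2, b4.3} {b1.1} {b1.2} {b1.3} {b2.1} {b2.2, b2.3, b3.1, b3.3} {b3.2} {b4.1}


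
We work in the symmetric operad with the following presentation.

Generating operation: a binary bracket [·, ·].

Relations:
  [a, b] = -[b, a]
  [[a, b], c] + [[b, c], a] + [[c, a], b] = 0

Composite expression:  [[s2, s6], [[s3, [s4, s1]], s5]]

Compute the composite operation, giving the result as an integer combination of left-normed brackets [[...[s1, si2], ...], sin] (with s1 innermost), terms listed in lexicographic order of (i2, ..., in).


-[[[[[s1, s4], s3], s5], s2], s6] + [[[[[s1, s4], s3], s5], s6], s2]

A multilinear Lie element is pinned by s1-initial words (s1 innermost).
Composite bracket: [[s2, s6], [[s3, [s4, s1]], s5]]
The bracket unfolds into 32 signed words via [a, b] = ab - ba (2^5 = 32).
Only words starting with s1 matter:
  from s1s4s3s5s2s6, sign -1: term -[[[[[s1, s4], s3], s5], s2], s6]
  from s1s4s3s5s6s2, sign +1: term +[[[[[s1, s4], s3], s5], s6], s2]


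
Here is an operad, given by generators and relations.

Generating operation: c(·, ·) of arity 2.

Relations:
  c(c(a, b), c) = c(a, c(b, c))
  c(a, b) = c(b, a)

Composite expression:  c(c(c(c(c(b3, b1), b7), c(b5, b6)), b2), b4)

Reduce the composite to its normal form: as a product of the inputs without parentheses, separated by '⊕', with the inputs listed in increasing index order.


b1 ⊕ b2 ⊕ b3 ⊕ b4 ⊕ b5 ⊕ b6 ⊕ b7

Key point: c commutes, so take the b-inputs in any fixed order.
c(b3, b1) unparenthesizes to b3 ⊕ b1
c(c(b3, b1), b7) unparenthesizes to b3 ⊕ b1 ⊕ b7
c(b5, b6) unparenthesizes to b5 ⊕ b6
c(c(c(b3, b1), b7), c(b5, b6)) unparenthesizes to b3 ⊕ b1 ⊕ b7 ⊕ b5 ⊕ b6
c(c(c(c(b3, b1), b7), c(b5, b6)), b2) unparenthesizes to b3 ⊕ b1 ⊕ b7 ⊕ b5 ⊕ b6 ⊕ b2
c(c(c(c(c(b3, b1), b7), c(b5, b6)), b2), b4) unparenthesizes to b3 ⊕ b1 ⊕ b7 ⊕ b5 ⊕ b6 ⊕ b2 ⊕ b4
rearranged into index order: b1 ⊕ b2 ⊕ b3 ⊕ b4 ⊕ b5 ⊕ b6 ⊕ b7


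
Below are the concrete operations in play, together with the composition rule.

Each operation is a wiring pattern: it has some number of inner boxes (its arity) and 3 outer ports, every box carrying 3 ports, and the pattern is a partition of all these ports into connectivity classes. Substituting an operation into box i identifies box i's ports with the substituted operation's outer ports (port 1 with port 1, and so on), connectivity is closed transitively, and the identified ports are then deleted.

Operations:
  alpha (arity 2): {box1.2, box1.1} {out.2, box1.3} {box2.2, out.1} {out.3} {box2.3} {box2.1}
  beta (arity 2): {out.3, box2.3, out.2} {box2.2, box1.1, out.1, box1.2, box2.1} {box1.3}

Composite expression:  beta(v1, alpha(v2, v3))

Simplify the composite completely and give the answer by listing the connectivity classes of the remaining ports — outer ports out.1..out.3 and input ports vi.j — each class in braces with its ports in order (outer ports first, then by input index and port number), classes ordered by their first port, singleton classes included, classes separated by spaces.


{out.1, v1.1, v1.2, v2.3, v3.2} {out.2, out.3} {v1.3} {v2.1, v2.2} {v3.1} {v3.3}

Connectivity passes through glued beta-boundaries; trace each wire chain.
through alpha, on inputs (v2, v3): {out.1, v3.2} {out.2, v2.3} {out.3} {v2.1, v2.2} {v3.1} {v3.3} (out.j = stage outer ports)
through beta, on inputs (v1, v2, v3): {out.1, v1.1, v1.2, v2.3, v3.2} {out.2, out.3} {v1.3} {v2.1, v2.2} {v3.1} {v3.3} (out.j = stage outer ports)


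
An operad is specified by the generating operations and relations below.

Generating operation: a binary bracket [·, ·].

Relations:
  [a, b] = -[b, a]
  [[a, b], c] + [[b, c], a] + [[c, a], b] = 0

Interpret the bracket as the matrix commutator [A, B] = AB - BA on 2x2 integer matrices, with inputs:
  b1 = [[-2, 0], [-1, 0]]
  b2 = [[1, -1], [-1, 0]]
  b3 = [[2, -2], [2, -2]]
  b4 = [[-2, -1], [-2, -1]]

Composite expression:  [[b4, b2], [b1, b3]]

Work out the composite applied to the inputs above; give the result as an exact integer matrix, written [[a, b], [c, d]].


[b4, b2] = [[-1, 2], [-3, 1]]
[b1, b3] = [[-2, 4], [0, 2]]
[[b4, b2], [b1, b3]] = [[12, 0], [12, -12]]

[[12, 0], [12, -12]]


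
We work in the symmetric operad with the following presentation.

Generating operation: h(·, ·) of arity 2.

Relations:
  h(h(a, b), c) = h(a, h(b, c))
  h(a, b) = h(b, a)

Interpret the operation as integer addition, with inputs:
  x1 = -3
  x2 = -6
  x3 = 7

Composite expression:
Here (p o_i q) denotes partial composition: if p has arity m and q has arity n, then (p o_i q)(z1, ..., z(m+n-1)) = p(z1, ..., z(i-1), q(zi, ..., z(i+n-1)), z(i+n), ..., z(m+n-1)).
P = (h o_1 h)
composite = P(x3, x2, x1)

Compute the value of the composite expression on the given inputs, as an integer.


-2


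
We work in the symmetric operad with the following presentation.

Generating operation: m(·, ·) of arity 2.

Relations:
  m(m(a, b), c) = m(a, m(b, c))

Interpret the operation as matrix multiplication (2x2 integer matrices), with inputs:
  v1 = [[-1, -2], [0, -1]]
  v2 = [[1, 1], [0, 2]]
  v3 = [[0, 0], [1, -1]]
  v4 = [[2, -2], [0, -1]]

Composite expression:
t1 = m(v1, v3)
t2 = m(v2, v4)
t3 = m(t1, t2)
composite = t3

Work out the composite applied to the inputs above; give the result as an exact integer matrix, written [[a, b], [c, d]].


[[-4, 2], [-2, 1]]


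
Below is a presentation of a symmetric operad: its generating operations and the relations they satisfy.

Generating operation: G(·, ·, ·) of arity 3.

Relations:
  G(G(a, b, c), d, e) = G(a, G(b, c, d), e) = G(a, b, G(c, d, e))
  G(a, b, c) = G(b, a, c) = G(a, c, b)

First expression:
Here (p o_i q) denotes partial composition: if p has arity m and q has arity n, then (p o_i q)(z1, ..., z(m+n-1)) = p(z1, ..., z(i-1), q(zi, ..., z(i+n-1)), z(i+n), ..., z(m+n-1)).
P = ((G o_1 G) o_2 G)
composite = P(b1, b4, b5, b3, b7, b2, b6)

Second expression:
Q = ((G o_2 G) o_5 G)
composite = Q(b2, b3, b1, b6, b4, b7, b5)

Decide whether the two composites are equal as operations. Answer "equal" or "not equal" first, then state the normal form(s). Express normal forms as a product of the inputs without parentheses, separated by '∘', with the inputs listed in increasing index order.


equal; both compose to b1 ∘ b2 ∘ b3 ∘ b4 ∘ b5 ∘ b6 ∘ b7

In normal form, the first expression is b1 ∘ b2 ∘ b3 ∘ b4 ∘ b5 ∘ b6 ∘ b7
In normal form, the second expression is b1 ∘ b2 ∘ b3 ∘ b4 ∘ b5 ∘ b6 ∘ b7
Identical normal forms: equal.


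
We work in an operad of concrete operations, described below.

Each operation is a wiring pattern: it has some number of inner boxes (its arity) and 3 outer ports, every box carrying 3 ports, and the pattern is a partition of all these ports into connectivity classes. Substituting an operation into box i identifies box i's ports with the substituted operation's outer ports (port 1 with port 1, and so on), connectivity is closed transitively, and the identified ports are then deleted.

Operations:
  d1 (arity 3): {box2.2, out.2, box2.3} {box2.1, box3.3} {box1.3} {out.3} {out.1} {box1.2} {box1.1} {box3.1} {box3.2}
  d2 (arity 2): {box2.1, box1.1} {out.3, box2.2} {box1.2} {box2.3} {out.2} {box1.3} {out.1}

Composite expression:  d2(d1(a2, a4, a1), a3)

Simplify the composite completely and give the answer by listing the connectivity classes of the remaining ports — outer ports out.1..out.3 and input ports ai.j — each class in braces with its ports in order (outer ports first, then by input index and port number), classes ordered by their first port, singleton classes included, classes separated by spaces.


{out.1} {out.2} {out.3, a3.2} {a1.1} {a1.2} {a1.3, a4.1} {a2.1} {a2.2} {a2.3} {a3.1} {a3.3} {a4.2, a4.3}
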